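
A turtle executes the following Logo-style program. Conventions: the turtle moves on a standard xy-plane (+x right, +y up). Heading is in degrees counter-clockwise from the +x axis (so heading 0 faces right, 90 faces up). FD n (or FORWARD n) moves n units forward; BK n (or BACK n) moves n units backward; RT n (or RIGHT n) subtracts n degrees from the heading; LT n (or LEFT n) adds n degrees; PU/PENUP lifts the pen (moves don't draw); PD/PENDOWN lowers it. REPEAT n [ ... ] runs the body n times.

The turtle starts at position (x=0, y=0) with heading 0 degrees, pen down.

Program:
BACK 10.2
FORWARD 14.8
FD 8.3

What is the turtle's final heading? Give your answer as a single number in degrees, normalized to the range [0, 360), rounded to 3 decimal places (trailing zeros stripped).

Answer: 0

Derivation:
Executing turtle program step by step:
Start: pos=(0,0), heading=0, pen down
BK 10.2: (0,0) -> (-10.2,0) [heading=0, draw]
FD 14.8: (-10.2,0) -> (4.6,0) [heading=0, draw]
FD 8.3: (4.6,0) -> (12.9,0) [heading=0, draw]
Final: pos=(12.9,0), heading=0, 3 segment(s) drawn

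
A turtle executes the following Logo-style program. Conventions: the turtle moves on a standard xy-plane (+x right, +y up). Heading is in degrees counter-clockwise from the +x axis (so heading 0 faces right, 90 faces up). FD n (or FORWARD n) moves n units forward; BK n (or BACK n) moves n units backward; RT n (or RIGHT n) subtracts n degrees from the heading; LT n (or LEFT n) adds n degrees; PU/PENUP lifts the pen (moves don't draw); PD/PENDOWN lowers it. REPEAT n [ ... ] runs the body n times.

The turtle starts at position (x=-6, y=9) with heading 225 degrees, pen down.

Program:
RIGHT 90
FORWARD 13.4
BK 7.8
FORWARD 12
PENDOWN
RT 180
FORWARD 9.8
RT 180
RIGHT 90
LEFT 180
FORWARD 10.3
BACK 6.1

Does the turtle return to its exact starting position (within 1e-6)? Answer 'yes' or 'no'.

Executing turtle program step by step:
Start: pos=(-6,9), heading=225, pen down
RT 90: heading 225 -> 135
FD 13.4: (-6,9) -> (-15.475,18.475) [heading=135, draw]
BK 7.8: (-15.475,18.475) -> (-9.96,12.96) [heading=135, draw]
FD 12: (-9.96,12.96) -> (-18.445,21.445) [heading=135, draw]
PD: pen down
RT 180: heading 135 -> 315
FD 9.8: (-18.445,21.445) -> (-11.515,14.515) [heading=315, draw]
RT 180: heading 315 -> 135
RT 90: heading 135 -> 45
LT 180: heading 45 -> 225
FD 10.3: (-11.515,14.515) -> (-18.799,7.232) [heading=225, draw]
BK 6.1: (-18.799,7.232) -> (-14.485,11.546) [heading=225, draw]
Final: pos=(-14.485,11.546), heading=225, 6 segment(s) drawn

Start position: (-6, 9)
Final position: (-14.485, 11.546)
Distance = 8.859; >= 1e-6 -> NOT closed

Answer: no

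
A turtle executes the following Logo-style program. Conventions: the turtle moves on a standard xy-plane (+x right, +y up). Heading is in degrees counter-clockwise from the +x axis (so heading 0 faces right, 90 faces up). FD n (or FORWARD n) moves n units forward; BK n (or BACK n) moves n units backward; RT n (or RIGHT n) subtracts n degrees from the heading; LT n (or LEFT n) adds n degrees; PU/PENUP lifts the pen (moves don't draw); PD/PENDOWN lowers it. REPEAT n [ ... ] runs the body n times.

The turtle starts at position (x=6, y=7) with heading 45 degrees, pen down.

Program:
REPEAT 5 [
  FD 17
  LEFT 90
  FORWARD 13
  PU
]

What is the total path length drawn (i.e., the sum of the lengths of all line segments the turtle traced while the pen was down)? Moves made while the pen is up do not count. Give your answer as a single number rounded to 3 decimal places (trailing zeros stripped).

Answer: 30

Derivation:
Executing turtle program step by step:
Start: pos=(6,7), heading=45, pen down
REPEAT 5 [
  -- iteration 1/5 --
  FD 17: (6,7) -> (18.021,19.021) [heading=45, draw]
  LT 90: heading 45 -> 135
  FD 13: (18.021,19.021) -> (8.828,28.213) [heading=135, draw]
  PU: pen up
  -- iteration 2/5 --
  FD 17: (8.828,28.213) -> (-3.192,40.234) [heading=135, move]
  LT 90: heading 135 -> 225
  FD 13: (-3.192,40.234) -> (-12.385,31.042) [heading=225, move]
  PU: pen up
  -- iteration 3/5 --
  FD 17: (-12.385,31.042) -> (-24.406,19.021) [heading=225, move]
  LT 90: heading 225 -> 315
  FD 13: (-24.406,19.021) -> (-15.213,9.828) [heading=315, move]
  PU: pen up
  -- iteration 4/5 --
  FD 17: (-15.213,9.828) -> (-3.192,-2.192) [heading=315, move]
  LT 90: heading 315 -> 45
  FD 13: (-3.192,-2.192) -> (6,7) [heading=45, move]
  PU: pen up
  -- iteration 5/5 --
  FD 17: (6,7) -> (18.021,19.021) [heading=45, move]
  LT 90: heading 45 -> 135
  FD 13: (18.021,19.021) -> (8.828,28.213) [heading=135, move]
  PU: pen up
]
Final: pos=(8.828,28.213), heading=135, 2 segment(s) drawn

Segment lengths:
  seg 1: (6,7) -> (18.021,19.021), length = 17
  seg 2: (18.021,19.021) -> (8.828,28.213), length = 13
Total = 30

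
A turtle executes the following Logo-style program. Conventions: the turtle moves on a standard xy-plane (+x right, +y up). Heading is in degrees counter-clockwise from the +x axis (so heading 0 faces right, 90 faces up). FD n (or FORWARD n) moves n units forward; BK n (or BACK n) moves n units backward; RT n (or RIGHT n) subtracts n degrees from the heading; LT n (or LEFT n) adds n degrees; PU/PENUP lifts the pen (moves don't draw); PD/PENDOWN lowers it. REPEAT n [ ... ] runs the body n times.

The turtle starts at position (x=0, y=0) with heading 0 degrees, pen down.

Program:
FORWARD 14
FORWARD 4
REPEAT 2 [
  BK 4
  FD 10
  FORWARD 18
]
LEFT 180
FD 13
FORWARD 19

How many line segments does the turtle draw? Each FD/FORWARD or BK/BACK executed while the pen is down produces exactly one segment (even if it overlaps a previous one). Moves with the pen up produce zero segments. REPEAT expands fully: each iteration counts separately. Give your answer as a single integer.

Answer: 10

Derivation:
Executing turtle program step by step:
Start: pos=(0,0), heading=0, pen down
FD 14: (0,0) -> (14,0) [heading=0, draw]
FD 4: (14,0) -> (18,0) [heading=0, draw]
REPEAT 2 [
  -- iteration 1/2 --
  BK 4: (18,0) -> (14,0) [heading=0, draw]
  FD 10: (14,0) -> (24,0) [heading=0, draw]
  FD 18: (24,0) -> (42,0) [heading=0, draw]
  -- iteration 2/2 --
  BK 4: (42,0) -> (38,0) [heading=0, draw]
  FD 10: (38,0) -> (48,0) [heading=0, draw]
  FD 18: (48,0) -> (66,0) [heading=0, draw]
]
LT 180: heading 0 -> 180
FD 13: (66,0) -> (53,0) [heading=180, draw]
FD 19: (53,0) -> (34,0) [heading=180, draw]
Final: pos=(34,0), heading=180, 10 segment(s) drawn
Segments drawn: 10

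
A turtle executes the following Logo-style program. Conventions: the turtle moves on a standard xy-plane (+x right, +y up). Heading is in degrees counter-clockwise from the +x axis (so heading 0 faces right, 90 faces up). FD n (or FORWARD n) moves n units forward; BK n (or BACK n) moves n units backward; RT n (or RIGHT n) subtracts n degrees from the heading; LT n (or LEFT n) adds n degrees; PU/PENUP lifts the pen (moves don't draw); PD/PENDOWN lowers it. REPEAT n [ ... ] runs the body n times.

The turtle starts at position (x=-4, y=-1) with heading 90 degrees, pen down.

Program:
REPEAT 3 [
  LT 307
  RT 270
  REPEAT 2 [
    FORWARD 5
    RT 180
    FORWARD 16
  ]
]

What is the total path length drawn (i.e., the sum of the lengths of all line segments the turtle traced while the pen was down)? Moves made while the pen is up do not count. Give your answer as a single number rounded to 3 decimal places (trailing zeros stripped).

Answer: 126

Derivation:
Executing turtle program step by step:
Start: pos=(-4,-1), heading=90, pen down
REPEAT 3 [
  -- iteration 1/3 --
  LT 307: heading 90 -> 37
  RT 270: heading 37 -> 127
  REPEAT 2 [
    -- iteration 1/2 --
    FD 5: (-4,-1) -> (-7.009,2.993) [heading=127, draw]
    RT 180: heading 127 -> 307
    FD 16: (-7.009,2.993) -> (2.62,-9.785) [heading=307, draw]
    -- iteration 2/2 --
    FD 5: (2.62,-9.785) -> (5.629,-13.778) [heading=307, draw]
    RT 180: heading 307 -> 127
    FD 16: (5.629,-13.778) -> (-4,-1) [heading=127, draw]
  ]
  -- iteration 2/3 --
  LT 307: heading 127 -> 74
  RT 270: heading 74 -> 164
  REPEAT 2 [
    -- iteration 1/2 --
    FD 5: (-4,-1) -> (-8.806,0.378) [heading=164, draw]
    RT 180: heading 164 -> 344
    FD 16: (-8.806,0.378) -> (6.574,-4.032) [heading=344, draw]
    -- iteration 2/2 --
    FD 5: (6.574,-4.032) -> (11.38,-5.41) [heading=344, draw]
    RT 180: heading 344 -> 164
    FD 16: (11.38,-5.41) -> (-4,-1) [heading=164, draw]
  ]
  -- iteration 3/3 --
  LT 307: heading 164 -> 111
  RT 270: heading 111 -> 201
  REPEAT 2 [
    -- iteration 1/2 --
    FD 5: (-4,-1) -> (-8.668,-2.792) [heading=201, draw]
    RT 180: heading 201 -> 21
    FD 16: (-8.668,-2.792) -> (6.269,2.942) [heading=21, draw]
    -- iteration 2/2 --
    FD 5: (6.269,2.942) -> (10.937,4.734) [heading=21, draw]
    RT 180: heading 21 -> 201
    FD 16: (10.937,4.734) -> (-4,-1) [heading=201, draw]
  ]
]
Final: pos=(-4,-1), heading=201, 12 segment(s) drawn

Segment lengths:
  seg 1: (-4,-1) -> (-7.009,2.993), length = 5
  seg 2: (-7.009,2.993) -> (2.62,-9.785), length = 16
  seg 3: (2.62,-9.785) -> (5.629,-13.778), length = 5
  seg 4: (5.629,-13.778) -> (-4,-1), length = 16
  seg 5: (-4,-1) -> (-8.806,0.378), length = 5
  seg 6: (-8.806,0.378) -> (6.574,-4.032), length = 16
  seg 7: (6.574,-4.032) -> (11.38,-5.41), length = 5
  seg 8: (11.38,-5.41) -> (-4,-1), length = 16
  seg 9: (-4,-1) -> (-8.668,-2.792), length = 5
  seg 10: (-8.668,-2.792) -> (6.269,2.942), length = 16
  seg 11: (6.269,2.942) -> (10.937,4.734), length = 5
  seg 12: (10.937,4.734) -> (-4,-1), length = 16
Total = 126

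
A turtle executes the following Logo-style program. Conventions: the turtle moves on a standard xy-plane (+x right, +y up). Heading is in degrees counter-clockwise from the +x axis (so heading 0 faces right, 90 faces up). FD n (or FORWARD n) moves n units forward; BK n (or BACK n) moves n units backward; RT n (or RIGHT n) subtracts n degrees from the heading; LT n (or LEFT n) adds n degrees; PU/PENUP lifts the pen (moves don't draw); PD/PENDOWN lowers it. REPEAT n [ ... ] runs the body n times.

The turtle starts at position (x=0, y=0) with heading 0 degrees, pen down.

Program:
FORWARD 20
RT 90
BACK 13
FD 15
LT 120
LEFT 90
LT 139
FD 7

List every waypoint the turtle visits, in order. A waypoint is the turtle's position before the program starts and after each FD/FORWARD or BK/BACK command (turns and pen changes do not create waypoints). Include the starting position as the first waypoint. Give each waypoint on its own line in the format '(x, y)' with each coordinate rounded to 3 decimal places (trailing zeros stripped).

Answer: (0, 0)
(20, 0)
(20, 13)
(20, -2)
(18.664, -8.871)

Derivation:
Executing turtle program step by step:
Start: pos=(0,0), heading=0, pen down
FD 20: (0,0) -> (20,0) [heading=0, draw]
RT 90: heading 0 -> 270
BK 13: (20,0) -> (20,13) [heading=270, draw]
FD 15: (20,13) -> (20,-2) [heading=270, draw]
LT 120: heading 270 -> 30
LT 90: heading 30 -> 120
LT 139: heading 120 -> 259
FD 7: (20,-2) -> (18.664,-8.871) [heading=259, draw]
Final: pos=(18.664,-8.871), heading=259, 4 segment(s) drawn
Waypoints (5 total):
(0, 0)
(20, 0)
(20, 13)
(20, -2)
(18.664, -8.871)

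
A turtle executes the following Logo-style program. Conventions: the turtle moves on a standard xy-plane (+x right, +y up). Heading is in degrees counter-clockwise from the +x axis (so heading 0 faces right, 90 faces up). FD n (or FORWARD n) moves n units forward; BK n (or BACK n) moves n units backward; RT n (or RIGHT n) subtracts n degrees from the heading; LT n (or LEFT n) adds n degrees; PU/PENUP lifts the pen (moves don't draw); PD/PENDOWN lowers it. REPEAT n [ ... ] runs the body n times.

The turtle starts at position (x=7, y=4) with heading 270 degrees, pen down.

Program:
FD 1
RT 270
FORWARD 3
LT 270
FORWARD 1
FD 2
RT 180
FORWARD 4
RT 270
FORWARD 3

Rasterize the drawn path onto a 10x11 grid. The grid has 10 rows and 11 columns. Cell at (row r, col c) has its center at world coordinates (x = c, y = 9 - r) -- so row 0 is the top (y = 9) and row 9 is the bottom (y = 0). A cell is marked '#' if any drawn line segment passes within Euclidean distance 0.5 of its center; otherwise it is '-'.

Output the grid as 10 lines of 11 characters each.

Answer: -----------
-----------
-----------
-----------
-----------
-------####
-------####
----------#
----------#
----------#

Derivation:
Segment 0: (7,4) -> (7,3)
Segment 1: (7,3) -> (10,3)
Segment 2: (10,3) -> (10,2)
Segment 3: (10,2) -> (10,0)
Segment 4: (10,0) -> (10,4)
Segment 5: (10,4) -> (7,4)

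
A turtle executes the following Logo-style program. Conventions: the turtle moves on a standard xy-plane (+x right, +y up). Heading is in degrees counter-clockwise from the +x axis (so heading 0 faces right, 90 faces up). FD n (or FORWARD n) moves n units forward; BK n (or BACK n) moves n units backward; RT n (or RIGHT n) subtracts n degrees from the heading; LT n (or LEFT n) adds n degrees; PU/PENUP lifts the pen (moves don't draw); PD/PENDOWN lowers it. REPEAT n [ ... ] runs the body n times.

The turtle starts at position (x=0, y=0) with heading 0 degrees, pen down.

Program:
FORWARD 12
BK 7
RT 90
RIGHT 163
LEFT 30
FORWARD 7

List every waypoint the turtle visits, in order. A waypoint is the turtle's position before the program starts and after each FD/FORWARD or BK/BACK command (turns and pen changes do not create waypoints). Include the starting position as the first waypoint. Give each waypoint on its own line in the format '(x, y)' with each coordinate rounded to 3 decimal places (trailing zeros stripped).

Executing turtle program step by step:
Start: pos=(0,0), heading=0, pen down
FD 12: (0,0) -> (12,0) [heading=0, draw]
BK 7: (12,0) -> (5,0) [heading=0, draw]
RT 90: heading 0 -> 270
RT 163: heading 270 -> 107
LT 30: heading 107 -> 137
FD 7: (5,0) -> (-0.119,4.774) [heading=137, draw]
Final: pos=(-0.119,4.774), heading=137, 3 segment(s) drawn
Waypoints (4 total):
(0, 0)
(12, 0)
(5, 0)
(-0.119, 4.774)

Answer: (0, 0)
(12, 0)
(5, 0)
(-0.119, 4.774)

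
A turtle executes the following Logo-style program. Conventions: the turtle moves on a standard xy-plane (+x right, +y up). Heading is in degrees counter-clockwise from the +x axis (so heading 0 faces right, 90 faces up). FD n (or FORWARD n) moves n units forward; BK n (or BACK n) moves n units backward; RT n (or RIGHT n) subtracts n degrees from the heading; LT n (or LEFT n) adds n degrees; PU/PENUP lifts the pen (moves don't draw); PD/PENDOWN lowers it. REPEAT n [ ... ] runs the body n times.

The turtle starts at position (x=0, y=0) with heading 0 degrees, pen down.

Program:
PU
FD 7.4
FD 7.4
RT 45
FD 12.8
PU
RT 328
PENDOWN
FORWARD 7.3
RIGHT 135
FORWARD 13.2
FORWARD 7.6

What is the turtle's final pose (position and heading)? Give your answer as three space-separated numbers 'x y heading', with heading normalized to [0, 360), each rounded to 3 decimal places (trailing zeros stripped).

Executing turtle program step by step:
Start: pos=(0,0), heading=0, pen down
PU: pen up
FD 7.4: (0,0) -> (7.4,0) [heading=0, move]
FD 7.4: (7.4,0) -> (14.8,0) [heading=0, move]
RT 45: heading 0 -> 315
FD 12.8: (14.8,0) -> (23.851,-9.051) [heading=315, move]
PU: pen up
RT 328: heading 315 -> 347
PD: pen down
FD 7.3: (23.851,-9.051) -> (30.964,-10.693) [heading=347, draw]
RT 135: heading 347 -> 212
FD 13.2: (30.964,-10.693) -> (19.77,-17.688) [heading=212, draw]
FD 7.6: (19.77,-17.688) -> (13.324,-21.715) [heading=212, draw]
Final: pos=(13.324,-21.715), heading=212, 3 segment(s) drawn

Answer: 13.324 -21.715 212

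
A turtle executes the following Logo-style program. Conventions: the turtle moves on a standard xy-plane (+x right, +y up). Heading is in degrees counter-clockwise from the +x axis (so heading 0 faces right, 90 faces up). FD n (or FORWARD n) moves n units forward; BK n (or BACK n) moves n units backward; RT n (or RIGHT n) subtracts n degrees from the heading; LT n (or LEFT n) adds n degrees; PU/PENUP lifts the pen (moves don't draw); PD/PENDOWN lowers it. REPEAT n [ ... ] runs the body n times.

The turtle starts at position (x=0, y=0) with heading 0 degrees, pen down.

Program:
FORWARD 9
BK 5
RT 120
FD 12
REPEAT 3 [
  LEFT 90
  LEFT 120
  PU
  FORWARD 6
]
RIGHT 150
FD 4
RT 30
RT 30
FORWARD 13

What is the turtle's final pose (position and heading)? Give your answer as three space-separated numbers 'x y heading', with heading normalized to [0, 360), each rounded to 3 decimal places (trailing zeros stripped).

Answer: 6.304 -17.847 300

Derivation:
Executing turtle program step by step:
Start: pos=(0,0), heading=0, pen down
FD 9: (0,0) -> (9,0) [heading=0, draw]
BK 5: (9,0) -> (4,0) [heading=0, draw]
RT 120: heading 0 -> 240
FD 12: (4,0) -> (-2,-10.392) [heading=240, draw]
REPEAT 3 [
  -- iteration 1/3 --
  LT 90: heading 240 -> 330
  LT 120: heading 330 -> 90
  PU: pen up
  FD 6: (-2,-10.392) -> (-2,-4.392) [heading=90, move]
  -- iteration 2/3 --
  LT 90: heading 90 -> 180
  LT 120: heading 180 -> 300
  PU: pen up
  FD 6: (-2,-4.392) -> (1,-9.588) [heading=300, move]
  -- iteration 3/3 --
  LT 90: heading 300 -> 30
  LT 120: heading 30 -> 150
  PU: pen up
  FD 6: (1,-9.588) -> (-4.196,-6.588) [heading=150, move]
]
RT 150: heading 150 -> 0
FD 4: (-4.196,-6.588) -> (-0.196,-6.588) [heading=0, move]
RT 30: heading 0 -> 330
RT 30: heading 330 -> 300
FD 13: (-0.196,-6.588) -> (6.304,-17.847) [heading=300, move]
Final: pos=(6.304,-17.847), heading=300, 3 segment(s) drawn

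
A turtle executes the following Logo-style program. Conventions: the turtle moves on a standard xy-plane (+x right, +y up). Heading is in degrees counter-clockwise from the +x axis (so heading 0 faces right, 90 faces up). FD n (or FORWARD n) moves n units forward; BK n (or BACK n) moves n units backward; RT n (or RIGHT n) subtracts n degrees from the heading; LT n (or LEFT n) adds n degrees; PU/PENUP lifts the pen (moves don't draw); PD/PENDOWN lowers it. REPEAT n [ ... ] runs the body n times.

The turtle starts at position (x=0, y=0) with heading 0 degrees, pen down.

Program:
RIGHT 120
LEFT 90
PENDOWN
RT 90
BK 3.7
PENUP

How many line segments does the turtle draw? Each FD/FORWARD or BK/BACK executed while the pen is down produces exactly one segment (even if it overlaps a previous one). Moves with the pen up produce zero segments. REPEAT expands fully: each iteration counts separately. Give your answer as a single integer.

Answer: 1

Derivation:
Executing turtle program step by step:
Start: pos=(0,0), heading=0, pen down
RT 120: heading 0 -> 240
LT 90: heading 240 -> 330
PD: pen down
RT 90: heading 330 -> 240
BK 3.7: (0,0) -> (1.85,3.204) [heading=240, draw]
PU: pen up
Final: pos=(1.85,3.204), heading=240, 1 segment(s) drawn
Segments drawn: 1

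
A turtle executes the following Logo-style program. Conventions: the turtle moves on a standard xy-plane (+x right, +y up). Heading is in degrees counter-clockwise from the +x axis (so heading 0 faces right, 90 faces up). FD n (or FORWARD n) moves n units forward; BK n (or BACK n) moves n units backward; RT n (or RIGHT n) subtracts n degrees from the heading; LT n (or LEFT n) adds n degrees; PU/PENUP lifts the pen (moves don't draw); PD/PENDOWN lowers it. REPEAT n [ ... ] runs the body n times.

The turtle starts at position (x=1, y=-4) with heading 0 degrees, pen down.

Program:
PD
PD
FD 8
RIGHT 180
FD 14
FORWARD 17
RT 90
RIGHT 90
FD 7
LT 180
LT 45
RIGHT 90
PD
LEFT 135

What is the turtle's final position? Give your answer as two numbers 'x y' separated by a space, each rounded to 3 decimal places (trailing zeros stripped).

Executing turtle program step by step:
Start: pos=(1,-4), heading=0, pen down
PD: pen down
PD: pen down
FD 8: (1,-4) -> (9,-4) [heading=0, draw]
RT 180: heading 0 -> 180
FD 14: (9,-4) -> (-5,-4) [heading=180, draw]
FD 17: (-5,-4) -> (-22,-4) [heading=180, draw]
RT 90: heading 180 -> 90
RT 90: heading 90 -> 0
FD 7: (-22,-4) -> (-15,-4) [heading=0, draw]
LT 180: heading 0 -> 180
LT 45: heading 180 -> 225
RT 90: heading 225 -> 135
PD: pen down
LT 135: heading 135 -> 270
Final: pos=(-15,-4), heading=270, 4 segment(s) drawn

Answer: -15 -4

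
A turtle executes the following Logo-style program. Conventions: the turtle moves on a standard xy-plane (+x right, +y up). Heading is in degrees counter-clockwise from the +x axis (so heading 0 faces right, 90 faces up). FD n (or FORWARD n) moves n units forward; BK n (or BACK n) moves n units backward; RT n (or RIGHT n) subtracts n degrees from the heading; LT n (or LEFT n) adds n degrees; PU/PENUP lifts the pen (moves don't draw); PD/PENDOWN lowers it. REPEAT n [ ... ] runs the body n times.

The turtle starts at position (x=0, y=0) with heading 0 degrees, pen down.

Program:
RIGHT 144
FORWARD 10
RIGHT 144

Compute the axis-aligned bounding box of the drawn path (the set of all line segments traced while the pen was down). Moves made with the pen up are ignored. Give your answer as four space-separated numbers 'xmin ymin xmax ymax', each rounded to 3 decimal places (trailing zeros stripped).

Answer: -8.09 -5.878 0 0

Derivation:
Executing turtle program step by step:
Start: pos=(0,0), heading=0, pen down
RT 144: heading 0 -> 216
FD 10: (0,0) -> (-8.09,-5.878) [heading=216, draw]
RT 144: heading 216 -> 72
Final: pos=(-8.09,-5.878), heading=72, 1 segment(s) drawn

Segment endpoints: x in {-8.09, 0}, y in {-5.878, 0}
xmin=-8.09, ymin=-5.878, xmax=0, ymax=0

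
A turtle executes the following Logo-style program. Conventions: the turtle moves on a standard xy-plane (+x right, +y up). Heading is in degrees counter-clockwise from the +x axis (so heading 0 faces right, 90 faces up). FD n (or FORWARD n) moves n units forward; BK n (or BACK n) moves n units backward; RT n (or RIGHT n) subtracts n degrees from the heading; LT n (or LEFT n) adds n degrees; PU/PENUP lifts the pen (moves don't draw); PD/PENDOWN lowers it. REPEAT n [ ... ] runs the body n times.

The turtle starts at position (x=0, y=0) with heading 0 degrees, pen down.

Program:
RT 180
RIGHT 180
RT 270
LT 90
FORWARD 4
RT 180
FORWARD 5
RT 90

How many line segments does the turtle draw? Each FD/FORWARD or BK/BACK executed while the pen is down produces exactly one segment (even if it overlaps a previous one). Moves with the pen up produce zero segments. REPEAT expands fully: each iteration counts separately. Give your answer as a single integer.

Executing turtle program step by step:
Start: pos=(0,0), heading=0, pen down
RT 180: heading 0 -> 180
RT 180: heading 180 -> 0
RT 270: heading 0 -> 90
LT 90: heading 90 -> 180
FD 4: (0,0) -> (-4,0) [heading=180, draw]
RT 180: heading 180 -> 0
FD 5: (-4,0) -> (1,0) [heading=0, draw]
RT 90: heading 0 -> 270
Final: pos=(1,0), heading=270, 2 segment(s) drawn
Segments drawn: 2

Answer: 2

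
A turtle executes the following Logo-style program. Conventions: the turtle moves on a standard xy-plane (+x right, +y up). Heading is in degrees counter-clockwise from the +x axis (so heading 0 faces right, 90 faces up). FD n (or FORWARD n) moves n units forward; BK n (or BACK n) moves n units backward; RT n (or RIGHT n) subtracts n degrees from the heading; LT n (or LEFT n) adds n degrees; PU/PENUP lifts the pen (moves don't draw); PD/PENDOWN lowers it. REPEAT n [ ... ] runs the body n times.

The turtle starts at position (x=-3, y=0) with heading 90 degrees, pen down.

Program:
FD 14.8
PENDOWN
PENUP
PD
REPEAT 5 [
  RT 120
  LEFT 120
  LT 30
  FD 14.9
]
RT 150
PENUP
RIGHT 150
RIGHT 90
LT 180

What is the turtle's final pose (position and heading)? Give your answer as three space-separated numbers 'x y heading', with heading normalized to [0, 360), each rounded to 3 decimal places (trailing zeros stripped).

Executing turtle program step by step:
Start: pos=(-3,0), heading=90, pen down
FD 14.8: (-3,0) -> (-3,14.8) [heading=90, draw]
PD: pen down
PU: pen up
PD: pen down
REPEAT 5 [
  -- iteration 1/5 --
  RT 120: heading 90 -> 330
  LT 120: heading 330 -> 90
  LT 30: heading 90 -> 120
  FD 14.9: (-3,14.8) -> (-10.45,27.704) [heading=120, draw]
  -- iteration 2/5 --
  RT 120: heading 120 -> 0
  LT 120: heading 0 -> 120
  LT 30: heading 120 -> 150
  FD 14.9: (-10.45,27.704) -> (-23.354,35.154) [heading=150, draw]
  -- iteration 3/5 --
  RT 120: heading 150 -> 30
  LT 120: heading 30 -> 150
  LT 30: heading 150 -> 180
  FD 14.9: (-23.354,35.154) -> (-38.254,35.154) [heading=180, draw]
  -- iteration 4/5 --
  RT 120: heading 180 -> 60
  LT 120: heading 60 -> 180
  LT 30: heading 180 -> 210
  FD 14.9: (-38.254,35.154) -> (-51.158,27.704) [heading=210, draw]
  -- iteration 5/5 --
  RT 120: heading 210 -> 90
  LT 120: heading 90 -> 210
  LT 30: heading 210 -> 240
  FD 14.9: (-51.158,27.704) -> (-58.608,14.8) [heading=240, draw]
]
RT 150: heading 240 -> 90
PU: pen up
RT 150: heading 90 -> 300
RT 90: heading 300 -> 210
LT 180: heading 210 -> 30
Final: pos=(-58.608,14.8), heading=30, 6 segment(s) drawn

Answer: -58.608 14.8 30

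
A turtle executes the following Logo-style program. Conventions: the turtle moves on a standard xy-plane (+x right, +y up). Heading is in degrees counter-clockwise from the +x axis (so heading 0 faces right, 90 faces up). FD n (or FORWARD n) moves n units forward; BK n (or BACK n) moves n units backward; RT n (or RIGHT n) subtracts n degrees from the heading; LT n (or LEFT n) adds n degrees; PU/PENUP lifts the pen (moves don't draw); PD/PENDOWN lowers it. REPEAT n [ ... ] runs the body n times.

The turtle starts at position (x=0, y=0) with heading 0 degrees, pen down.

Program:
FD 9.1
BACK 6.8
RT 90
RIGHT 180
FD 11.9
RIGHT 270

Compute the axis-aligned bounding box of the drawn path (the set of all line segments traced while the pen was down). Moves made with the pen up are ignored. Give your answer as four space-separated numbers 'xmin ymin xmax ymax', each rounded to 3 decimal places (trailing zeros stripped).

Executing turtle program step by step:
Start: pos=(0,0), heading=0, pen down
FD 9.1: (0,0) -> (9.1,0) [heading=0, draw]
BK 6.8: (9.1,0) -> (2.3,0) [heading=0, draw]
RT 90: heading 0 -> 270
RT 180: heading 270 -> 90
FD 11.9: (2.3,0) -> (2.3,11.9) [heading=90, draw]
RT 270: heading 90 -> 180
Final: pos=(2.3,11.9), heading=180, 3 segment(s) drawn

Segment endpoints: x in {0, 2.3, 2.3, 9.1}, y in {0, 11.9}
xmin=0, ymin=0, xmax=9.1, ymax=11.9

Answer: 0 0 9.1 11.9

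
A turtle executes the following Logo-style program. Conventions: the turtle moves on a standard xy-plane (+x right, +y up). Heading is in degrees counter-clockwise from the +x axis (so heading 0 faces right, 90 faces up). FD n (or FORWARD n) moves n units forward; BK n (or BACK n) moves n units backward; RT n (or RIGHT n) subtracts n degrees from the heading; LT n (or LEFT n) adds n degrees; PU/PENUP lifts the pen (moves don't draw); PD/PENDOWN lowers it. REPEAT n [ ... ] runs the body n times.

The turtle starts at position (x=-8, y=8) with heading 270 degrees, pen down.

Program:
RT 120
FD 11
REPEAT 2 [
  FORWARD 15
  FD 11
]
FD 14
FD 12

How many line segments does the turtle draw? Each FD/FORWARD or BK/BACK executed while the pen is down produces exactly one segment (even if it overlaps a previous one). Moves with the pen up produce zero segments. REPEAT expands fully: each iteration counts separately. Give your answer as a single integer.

Executing turtle program step by step:
Start: pos=(-8,8), heading=270, pen down
RT 120: heading 270 -> 150
FD 11: (-8,8) -> (-17.526,13.5) [heading=150, draw]
REPEAT 2 [
  -- iteration 1/2 --
  FD 15: (-17.526,13.5) -> (-30.517,21) [heading=150, draw]
  FD 11: (-30.517,21) -> (-40.043,26.5) [heading=150, draw]
  -- iteration 2/2 --
  FD 15: (-40.043,26.5) -> (-53.033,34) [heading=150, draw]
  FD 11: (-53.033,34) -> (-62.56,39.5) [heading=150, draw]
]
FD 14: (-62.56,39.5) -> (-74.684,46.5) [heading=150, draw]
FD 12: (-74.684,46.5) -> (-85.076,52.5) [heading=150, draw]
Final: pos=(-85.076,52.5), heading=150, 7 segment(s) drawn
Segments drawn: 7

Answer: 7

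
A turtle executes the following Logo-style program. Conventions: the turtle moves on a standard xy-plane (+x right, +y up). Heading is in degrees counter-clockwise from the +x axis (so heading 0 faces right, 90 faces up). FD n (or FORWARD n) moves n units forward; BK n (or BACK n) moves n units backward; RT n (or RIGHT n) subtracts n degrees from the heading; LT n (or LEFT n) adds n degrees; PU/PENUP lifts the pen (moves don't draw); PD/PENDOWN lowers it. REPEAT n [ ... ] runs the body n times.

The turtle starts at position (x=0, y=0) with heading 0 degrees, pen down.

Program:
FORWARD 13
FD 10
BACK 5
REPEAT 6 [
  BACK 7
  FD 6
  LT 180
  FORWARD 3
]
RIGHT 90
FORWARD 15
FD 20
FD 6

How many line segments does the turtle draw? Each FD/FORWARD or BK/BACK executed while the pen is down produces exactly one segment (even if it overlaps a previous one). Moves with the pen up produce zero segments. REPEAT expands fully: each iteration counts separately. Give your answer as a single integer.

Answer: 24

Derivation:
Executing turtle program step by step:
Start: pos=(0,0), heading=0, pen down
FD 13: (0,0) -> (13,0) [heading=0, draw]
FD 10: (13,0) -> (23,0) [heading=0, draw]
BK 5: (23,0) -> (18,0) [heading=0, draw]
REPEAT 6 [
  -- iteration 1/6 --
  BK 7: (18,0) -> (11,0) [heading=0, draw]
  FD 6: (11,0) -> (17,0) [heading=0, draw]
  LT 180: heading 0 -> 180
  FD 3: (17,0) -> (14,0) [heading=180, draw]
  -- iteration 2/6 --
  BK 7: (14,0) -> (21,0) [heading=180, draw]
  FD 6: (21,0) -> (15,0) [heading=180, draw]
  LT 180: heading 180 -> 0
  FD 3: (15,0) -> (18,0) [heading=0, draw]
  -- iteration 3/6 --
  BK 7: (18,0) -> (11,0) [heading=0, draw]
  FD 6: (11,0) -> (17,0) [heading=0, draw]
  LT 180: heading 0 -> 180
  FD 3: (17,0) -> (14,0) [heading=180, draw]
  -- iteration 4/6 --
  BK 7: (14,0) -> (21,0) [heading=180, draw]
  FD 6: (21,0) -> (15,0) [heading=180, draw]
  LT 180: heading 180 -> 0
  FD 3: (15,0) -> (18,0) [heading=0, draw]
  -- iteration 5/6 --
  BK 7: (18,0) -> (11,0) [heading=0, draw]
  FD 6: (11,0) -> (17,0) [heading=0, draw]
  LT 180: heading 0 -> 180
  FD 3: (17,0) -> (14,0) [heading=180, draw]
  -- iteration 6/6 --
  BK 7: (14,0) -> (21,0) [heading=180, draw]
  FD 6: (21,0) -> (15,0) [heading=180, draw]
  LT 180: heading 180 -> 0
  FD 3: (15,0) -> (18,0) [heading=0, draw]
]
RT 90: heading 0 -> 270
FD 15: (18,0) -> (18,-15) [heading=270, draw]
FD 20: (18,-15) -> (18,-35) [heading=270, draw]
FD 6: (18,-35) -> (18,-41) [heading=270, draw]
Final: pos=(18,-41), heading=270, 24 segment(s) drawn
Segments drawn: 24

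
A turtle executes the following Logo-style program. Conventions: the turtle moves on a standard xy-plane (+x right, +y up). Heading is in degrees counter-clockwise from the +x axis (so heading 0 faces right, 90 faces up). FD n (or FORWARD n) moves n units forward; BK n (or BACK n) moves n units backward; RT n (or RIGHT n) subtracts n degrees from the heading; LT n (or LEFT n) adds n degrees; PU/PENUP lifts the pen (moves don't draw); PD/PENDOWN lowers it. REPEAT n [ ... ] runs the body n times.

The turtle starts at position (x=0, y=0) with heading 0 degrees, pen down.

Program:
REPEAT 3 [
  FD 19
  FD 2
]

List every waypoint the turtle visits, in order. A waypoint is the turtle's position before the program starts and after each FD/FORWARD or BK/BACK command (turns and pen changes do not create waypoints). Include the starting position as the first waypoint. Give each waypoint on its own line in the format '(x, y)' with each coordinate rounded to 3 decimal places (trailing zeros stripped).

Executing turtle program step by step:
Start: pos=(0,0), heading=0, pen down
REPEAT 3 [
  -- iteration 1/3 --
  FD 19: (0,0) -> (19,0) [heading=0, draw]
  FD 2: (19,0) -> (21,0) [heading=0, draw]
  -- iteration 2/3 --
  FD 19: (21,0) -> (40,0) [heading=0, draw]
  FD 2: (40,0) -> (42,0) [heading=0, draw]
  -- iteration 3/3 --
  FD 19: (42,0) -> (61,0) [heading=0, draw]
  FD 2: (61,0) -> (63,0) [heading=0, draw]
]
Final: pos=(63,0), heading=0, 6 segment(s) drawn
Waypoints (7 total):
(0, 0)
(19, 0)
(21, 0)
(40, 0)
(42, 0)
(61, 0)
(63, 0)

Answer: (0, 0)
(19, 0)
(21, 0)
(40, 0)
(42, 0)
(61, 0)
(63, 0)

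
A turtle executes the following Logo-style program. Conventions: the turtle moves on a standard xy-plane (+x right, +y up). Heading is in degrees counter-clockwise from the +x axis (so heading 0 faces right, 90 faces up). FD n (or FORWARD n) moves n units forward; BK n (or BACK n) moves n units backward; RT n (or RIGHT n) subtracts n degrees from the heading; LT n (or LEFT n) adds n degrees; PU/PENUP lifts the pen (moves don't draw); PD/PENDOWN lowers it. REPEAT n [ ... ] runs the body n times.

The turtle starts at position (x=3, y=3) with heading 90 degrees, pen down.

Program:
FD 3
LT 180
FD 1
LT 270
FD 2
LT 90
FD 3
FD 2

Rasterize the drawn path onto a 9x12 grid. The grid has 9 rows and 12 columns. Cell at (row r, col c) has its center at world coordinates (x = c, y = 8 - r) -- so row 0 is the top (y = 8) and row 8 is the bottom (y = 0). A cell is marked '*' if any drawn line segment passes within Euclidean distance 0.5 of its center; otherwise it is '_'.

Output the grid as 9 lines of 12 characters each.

Answer: ____________
____________
___*________
_***________
_*_*________
_*_*________
_*__________
_*__________
_*__________

Derivation:
Segment 0: (3,3) -> (3,6)
Segment 1: (3,6) -> (3,5)
Segment 2: (3,5) -> (1,5)
Segment 3: (1,5) -> (1,2)
Segment 4: (1,2) -> (1,0)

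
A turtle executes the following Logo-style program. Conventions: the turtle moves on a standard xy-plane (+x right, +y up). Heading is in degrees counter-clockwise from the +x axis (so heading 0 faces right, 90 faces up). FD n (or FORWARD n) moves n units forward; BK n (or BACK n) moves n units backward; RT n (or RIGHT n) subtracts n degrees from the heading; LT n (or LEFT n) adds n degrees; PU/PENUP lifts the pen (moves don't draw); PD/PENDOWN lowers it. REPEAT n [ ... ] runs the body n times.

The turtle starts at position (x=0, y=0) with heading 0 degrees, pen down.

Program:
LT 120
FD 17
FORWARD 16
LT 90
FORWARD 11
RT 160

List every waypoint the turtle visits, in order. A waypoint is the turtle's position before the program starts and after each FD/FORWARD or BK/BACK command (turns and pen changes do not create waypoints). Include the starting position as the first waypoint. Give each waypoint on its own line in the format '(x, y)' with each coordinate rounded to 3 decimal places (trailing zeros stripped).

Answer: (0, 0)
(-8.5, 14.722)
(-16.5, 28.579)
(-26.026, 23.079)

Derivation:
Executing turtle program step by step:
Start: pos=(0,0), heading=0, pen down
LT 120: heading 0 -> 120
FD 17: (0,0) -> (-8.5,14.722) [heading=120, draw]
FD 16: (-8.5,14.722) -> (-16.5,28.579) [heading=120, draw]
LT 90: heading 120 -> 210
FD 11: (-16.5,28.579) -> (-26.026,23.079) [heading=210, draw]
RT 160: heading 210 -> 50
Final: pos=(-26.026,23.079), heading=50, 3 segment(s) drawn
Waypoints (4 total):
(0, 0)
(-8.5, 14.722)
(-16.5, 28.579)
(-26.026, 23.079)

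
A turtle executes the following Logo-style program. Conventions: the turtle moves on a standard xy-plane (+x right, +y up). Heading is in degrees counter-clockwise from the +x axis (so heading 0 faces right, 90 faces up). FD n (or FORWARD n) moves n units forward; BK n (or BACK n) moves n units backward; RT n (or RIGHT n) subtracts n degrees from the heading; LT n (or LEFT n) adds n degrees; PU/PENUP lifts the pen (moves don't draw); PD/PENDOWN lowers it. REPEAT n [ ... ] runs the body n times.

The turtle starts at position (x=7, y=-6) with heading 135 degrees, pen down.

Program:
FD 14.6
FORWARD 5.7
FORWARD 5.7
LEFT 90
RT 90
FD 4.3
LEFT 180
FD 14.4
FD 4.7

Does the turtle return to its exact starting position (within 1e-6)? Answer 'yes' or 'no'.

Executing turtle program step by step:
Start: pos=(7,-6), heading=135, pen down
FD 14.6: (7,-6) -> (-3.324,4.324) [heading=135, draw]
FD 5.7: (-3.324,4.324) -> (-7.354,8.354) [heading=135, draw]
FD 5.7: (-7.354,8.354) -> (-11.385,12.385) [heading=135, draw]
LT 90: heading 135 -> 225
RT 90: heading 225 -> 135
FD 4.3: (-11.385,12.385) -> (-14.425,15.425) [heading=135, draw]
LT 180: heading 135 -> 315
FD 14.4: (-14.425,15.425) -> (-4.243,5.243) [heading=315, draw]
FD 4.7: (-4.243,5.243) -> (-0.92,1.92) [heading=315, draw]
Final: pos=(-0.92,1.92), heading=315, 6 segment(s) drawn

Start position: (7, -6)
Final position: (-0.92, 1.92)
Distance = 11.2; >= 1e-6 -> NOT closed

Answer: no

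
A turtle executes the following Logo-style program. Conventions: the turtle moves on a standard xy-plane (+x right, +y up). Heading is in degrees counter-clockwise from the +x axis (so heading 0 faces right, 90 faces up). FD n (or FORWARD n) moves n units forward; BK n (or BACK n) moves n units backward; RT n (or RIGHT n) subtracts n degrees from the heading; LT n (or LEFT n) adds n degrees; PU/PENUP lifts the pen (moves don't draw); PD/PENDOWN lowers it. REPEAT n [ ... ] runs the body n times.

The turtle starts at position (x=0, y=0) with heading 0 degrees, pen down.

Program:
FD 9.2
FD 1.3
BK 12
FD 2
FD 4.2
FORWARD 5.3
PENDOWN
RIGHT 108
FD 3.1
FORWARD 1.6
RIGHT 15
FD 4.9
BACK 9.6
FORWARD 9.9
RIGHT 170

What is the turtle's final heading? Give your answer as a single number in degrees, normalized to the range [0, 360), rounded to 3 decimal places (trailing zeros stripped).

Executing turtle program step by step:
Start: pos=(0,0), heading=0, pen down
FD 9.2: (0,0) -> (9.2,0) [heading=0, draw]
FD 1.3: (9.2,0) -> (10.5,0) [heading=0, draw]
BK 12: (10.5,0) -> (-1.5,0) [heading=0, draw]
FD 2: (-1.5,0) -> (0.5,0) [heading=0, draw]
FD 4.2: (0.5,0) -> (4.7,0) [heading=0, draw]
FD 5.3: (4.7,0) -> (10,0) [heading=0, draw]
PD: pen down
RT 108: heading 0 -> 252
FD 3.1: (10,0) -> (9.042,-2.948) [heading=252, draw]
FD 1.6: (9.042,-2.948) -> (8.548,-4.47) [heading=252, draw]
RT 15: heading 252 -> 237
FD 4.9: (8.548,-4.47) -> (5.879,-8.579) [heading=237, draw]
BK 9.6: (5.879,-8.579) -> (11.107,-0.528) [heading=237, draw]
FD 9.9: (11.107,-0.528) -> (5.715,-8.831) [heading=237, draw]
RT 170: heading 237 -> 67
Final: pos=(5.715,-8.831), heading=67, 11 segment(s) drawn

Answer: 67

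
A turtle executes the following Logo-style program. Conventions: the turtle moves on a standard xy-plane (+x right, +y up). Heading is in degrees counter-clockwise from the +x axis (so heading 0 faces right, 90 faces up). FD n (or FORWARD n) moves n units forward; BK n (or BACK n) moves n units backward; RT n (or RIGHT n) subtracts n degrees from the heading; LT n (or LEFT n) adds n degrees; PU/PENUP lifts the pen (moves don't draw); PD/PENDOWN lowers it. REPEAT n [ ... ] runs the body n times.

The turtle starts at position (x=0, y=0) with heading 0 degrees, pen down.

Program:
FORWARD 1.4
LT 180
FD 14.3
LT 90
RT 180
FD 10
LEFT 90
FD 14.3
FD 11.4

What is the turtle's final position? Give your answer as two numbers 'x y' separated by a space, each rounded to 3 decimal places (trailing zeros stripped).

Answer: -38.6 10

Derivation:
Executing turtle program step by step:
Start: pos=(0,0), heading=0, pen down
FD 1.4: (0,0) -> (1.4,0) [heading=0, draw]
LT 180: heading 0 -> 180
FD 14.3: (1.4,0) -> (-12.9,0) [heading=180, draw]
LT 90: heading 180 -> 270
RT 180: heading 270 -> 90
FD 10: (-12.9,0) -> (-12.9,10) [heading=90, draw]
LT 90: heading 90 -> 180
FD 14.3: (-12.9,10) -> (-27.2,10) [heading=180, draw]
FD 11.4: (-27.2,10) -> (-38.6,10) [heading=180, draw]
Final: pos=(-38.6,10), heading=180, 5 segment(s) drawn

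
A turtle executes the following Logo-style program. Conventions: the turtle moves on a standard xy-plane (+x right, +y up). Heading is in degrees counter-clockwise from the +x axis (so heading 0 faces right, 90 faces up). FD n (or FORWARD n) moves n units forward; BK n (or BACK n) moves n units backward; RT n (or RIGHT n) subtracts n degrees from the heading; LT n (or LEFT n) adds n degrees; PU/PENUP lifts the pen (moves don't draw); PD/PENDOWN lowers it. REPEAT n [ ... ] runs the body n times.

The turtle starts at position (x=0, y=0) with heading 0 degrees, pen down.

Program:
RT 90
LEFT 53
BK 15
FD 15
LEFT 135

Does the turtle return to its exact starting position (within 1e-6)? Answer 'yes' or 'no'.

Executing turtle program step by step:
Start: pos=(0,0), heading=0, pen down
RT 90: heading 0 -> 270
LT 53: heading 270 -> 323
BK 15: (0,0) -> (-11.98,9.027) [heading=323, draw]
FD 15: (-11.98,9.027) -> (0,0) [heading=323, draw]
LT 135: heading 323 -> 98
Final: pos=(0,0), heading=98, 2 segment(s) drawn

Start position: (0, 0)
Final position: (0, 0)
Distance = 0; < 1e-6 -> CLOSED

Answer: yes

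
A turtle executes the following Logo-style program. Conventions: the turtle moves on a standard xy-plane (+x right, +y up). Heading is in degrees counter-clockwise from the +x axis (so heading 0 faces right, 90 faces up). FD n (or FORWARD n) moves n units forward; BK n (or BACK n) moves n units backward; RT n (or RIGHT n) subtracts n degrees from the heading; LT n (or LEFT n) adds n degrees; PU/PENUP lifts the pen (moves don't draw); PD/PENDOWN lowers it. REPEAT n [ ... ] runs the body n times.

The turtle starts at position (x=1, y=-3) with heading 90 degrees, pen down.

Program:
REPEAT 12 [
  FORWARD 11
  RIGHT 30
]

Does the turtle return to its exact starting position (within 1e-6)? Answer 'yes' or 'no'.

Executing turtle program step by step:
Start: pos=(1,-3), heading=90, pen down
REPEAT 12 [
  -- iteration 1/12 --
  FD 11: (1,-3) -> (1,8) [heading=90, draw]
  RT 30: heading 90 -> 60
  -- iteration 2/12 --
  FD 11: (1,8) -> (6.5,17.526) [heading=60, draw]
  RT 30: heading 60 -> 30
  -- iteration 3/12 --
  FD 11: (6.5,17.526) -> (16.026,23.026) [heading=30, draw]
  RT 30: heading 30 -> 0
  -- iteration 4/12 --
  FD 11: (16.026,23.026) -> (27.026,23.026) [heading=0, draw]
  RT 30: heading 0 -> 330
  -- iteration 5/12 --
  FD 11: (27.026,23.026) -> (36.553,17.526) [heading=330, draw]
  RT 30: heading 330 -> 300
  -- iteration 6/12 --
  FD 11: (36.553,17.526) -> (42.053,8) [heading=300, draw]
  RT 30: heading 300 -> 270
  -- iteration 7/12 --
  FD 11: (42.053,8) -> (42.053,-3) [heading=270, draw]
  RT 30: heading 270 -> 240
  -- iteration 8/12 --
  FD 11: (42.053,-3) -> (36.553,-12.526) [heading=240, draw]
  RT 30: heading 240 -> 210
  -- iteration 9/12 --
  FD 11: (36.553,-12.526) -> (27.026,-18.026) [heading=210, draw]
  RT 30: heading 210 -> 180
  -- iteration 10/12 --
  FD 11: (27.026,-18.026) -> (16.026,-18.026) [heading=180, draw]
  RT 30: heading 180 -> 150
  -- iteration 11/12 --
  FD 11: (16.026,-18.026) -> (6.5,-12.526) [heading=150, draw]
  RT 30: heading 150 -> 120
  -- iteration 12/12 --
  FD 11: (6.5,-12.526) -> (1,-3) [heading=120, draw]
  RT 30: heading 120 -> 90
]
Final: pos=(1,-3), heading=90, 12 segment(s) drawn

Start position: (1, -3)
Final position: (1, -3)
Distance = 0; < 1e-6 -> CLOSED

Answer: yes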